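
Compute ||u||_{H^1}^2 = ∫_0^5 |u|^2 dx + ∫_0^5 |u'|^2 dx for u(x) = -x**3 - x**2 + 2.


||u||_{H^1}^2 = 501670/21

The H^1 norm (squared) on an interval (0, L) is
  ||u||_{H^1}^2 = ∫_0^L u(x)^2 dx + ∫_0^L u'(x)^2 dx.
Compute u'(x) = -3*x**2 - 2*x.
Then u(x)^2 = x**6 + 2*x**5 + x**4 - 4*x**3 - 4*x**2 + 4 and u'(x)^2 = 9*x**4 + 12*x**3 + 4*x**2.
Integrate each monomial from 0 to 5 using ∫_0^5 c·x^n dx = c·5^(n+1)/(n+1):
  ∫_0^5 u(x)^2 dx = ∫_0^5 (x^6 + 2*x^5 + x^4 - 4*x^3 - 4*x^2 + 4) dx. Term by term:
    ∫_0^5 x^6 dx = 78125/7;  ∫_0^5 2*x^5 dx = 15625/3;  ∫_0^5 x^4 dx = 625;
    ∫_0^5 -4*x^3 dx = -625;  ∫_0^5 -4*x^2 dx = -500/3;  ∫_0^5 4 dx = 20.
  Sum: 78125/7 + 15625/3 + 625 − 625 − 500/3 + 20 = 340670/21.
  ∫_0^5 u'(x)^2 dx = ∫_0^5 (9*x^4 + 12*x^3 + 4*x^2) dx. Term by term:
    ∫_0^5 9*x^4 dx = 5625;  ∫_0^5 12*x^3 dx = 1875;  ∫_0^5 4*x^2 dx = 500/3.
  Sum: 5625 + 1875 + 500/3 = 23000/3.
Adding: ||u||_{H^1}^2 = 340670/21 + 23000/3 = 501670/21.


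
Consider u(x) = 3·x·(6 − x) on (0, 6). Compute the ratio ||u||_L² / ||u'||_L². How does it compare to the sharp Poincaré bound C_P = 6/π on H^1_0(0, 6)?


||u||_L² / ||u'||_L² = 3*sqrt(10)/5 < C_P = 6/π.

u(x) = 3·x·(6 − x), so u'(x) = 18 - 6*x.
u(x) = 3·x·(6 − x) vanishes at x = 0 and x = 6, so u ∈ H^1_0(0, 6). Differentiate via the product rule and integrate the resulting polynomials term by term.
  ∫_0^6 u² dx = ∫_0^6 (9*x^4 - 108*x^3 + 324*x^2) dx. Term by term:
    ∫_0^6 9*x^4 dx = 69984/5;  ∫_0^6 -108*x^3 dx = -34992;  ∫_0^6 324*x^2 dx = 23328.
  Sum: 69984/5 − 34992 + 23328 = 11664/5.
  ∫_0^6 (u')² dx = ∫_0^6 (36*x^2 - 216*x + 324) dx. Term by term:
    ∫_0^6 36*x^2 dx = 2592;  ∫_0^6 -216*x dx = -3888;  ∫_0^6 324 dx = 1944.
  Sum: 2592 − 3888 + 1944 = 648.
∫_0^6 u² dx = 11664/5, so ||u||_L² = 108*sqrt(5)/5.
∫_0^6 (u')² dx = 648, so ||u'||_L² = 18*sqrt(2).
Ratio ||u||_L² / ||u'||_L² = 3*sqrt(10)/5.
Sharp Poincaré constant on H^1_0(0, 6) is C_P = L/π = 6/π, achieved by sin(π/6·x).
A polynomial bump cannot attain the sharp Poincaré constant (only the first sine eigenfunction does), so the ratio is strictly less than C_P, consistent with ||u||_L² ≤ C_P ||u'||_L².


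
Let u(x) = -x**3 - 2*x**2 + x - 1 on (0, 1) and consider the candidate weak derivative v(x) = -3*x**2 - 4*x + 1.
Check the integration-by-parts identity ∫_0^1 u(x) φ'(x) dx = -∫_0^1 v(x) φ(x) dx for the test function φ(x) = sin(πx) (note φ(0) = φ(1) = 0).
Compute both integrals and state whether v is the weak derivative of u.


LHS = -12/π^3 + 5/π, RHS = -12/π^3 + 5/π. Yes, v = u' weakly.

u(x) = -x**3 - 2*x**2 + x - 1, classical derivative u'(x) = -3*x**2 - 4*x + 1.
φ(x) = sin(πx), so φ'(x) = π*cos(π*x).
Note φ(0) = φ(1) = 0, so the boundary term u·φ vanishes.
LHS = ∫_0^1 u(x) φ'(x) dx = ∫_0^1 (-π*x^3*cos(π*x) - 2*π*x^2*cos(π*x) + π*x*cos(π*x) - π*cos(π*x)) dx. Term by term:
  ∫_0^1 -π*cos(π*x) dx = 0;  ∫_0^1 π*x*cos(π*x) dx = -2/π;  ∫_0^1 -π*x^3*cos(π*x) dx = -12/π^3 + 3/π;
  ∫_0^1 -2*π*x^2*cos(π*x) dx = 4/π.
Sum: 0 − 2/π + -12/π^3 + 3/π + 4/π = -12/π^3 + 5/π.
So LHS = -12/π^3 + 5/π.
∫_0^1 v(x) φ(x) dx = ∫_0^1 (-3*x^2*sin(π*x) - 4*x*sin(π*x) + sin(π*x)) dx. Term by term:
  ∫_0^1 -4*x*sin(π*x) dx = -4/π;  ∫_0^1 -3*x^2*sin(π*x) dx = -3/π + 12/π^3;  ∫_0^1 sin(π*x) dx = 2/π.
Sum: -4/π + -3/π + 12/π^3 + 2/π = -5/π + 12/π^3.
So RHS = -∫_0^1 v(x) φ(x) dx = -12/π^3 + 5/π.
LHS = RHS, so the identity holds for this test φ.
Moreover u is smooth here and v(x) = u'(x) = -3*x**2 - 4*x + 1 pointwise, so the identity holds for every test function. Hence v is the weak derivative of u.


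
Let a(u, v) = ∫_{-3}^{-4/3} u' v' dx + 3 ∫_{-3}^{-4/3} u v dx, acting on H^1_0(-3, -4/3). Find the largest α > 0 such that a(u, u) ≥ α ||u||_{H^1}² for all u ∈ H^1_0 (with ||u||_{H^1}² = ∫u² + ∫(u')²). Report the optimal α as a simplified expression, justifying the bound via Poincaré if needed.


α = 1

Coercivity of a(·,·) on H^1_0(-3, -4/3) means a(u, u) ≥ α ||u||_{H^1}² for every u ∈ H^1_0.
The interval has length L = 5/3, and Poincaré/coercivity depend only on L. Here a(u, u) = ∫(u')² + (3)·∫u².
Here c = 3 ≥ 1, so a(u,u) = ∫(u')² + c∫u² ≥ ∫(u')² + ∫u² = ||u||_{H^1}², i.e. α = 1 works. No larger α is possible: a(u,u) ≥ α||u||_{H^1}² means (1−α)∫(u')² ≥ (α−c)∫u², and for the modes u_n = sin(nπ(x−x₀)/L) (x₀ the left endpoint) one has ∫u_n²/∫(u_n')² = (L/(nπ))² → 0, so a(u_n,u_n)/||u_n||_{H^1}² → 1. Hence the optimal constant is α = 1.
Therefore α = 1.


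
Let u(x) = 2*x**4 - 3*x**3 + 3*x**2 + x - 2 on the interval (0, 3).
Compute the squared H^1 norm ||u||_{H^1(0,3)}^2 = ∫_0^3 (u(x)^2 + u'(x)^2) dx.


||u||_{H^1}^2 = 463422/35

The H^1 norm (squared) on an interval (0, L) is
  ||u||_{H^1}^2 = ∫_0^L u(x)^2 dx + ∫_0^L u'(x)^2 dx.
Compute u'(x) = 8*x**3 - 9*x**2 + 6*x + 1.
Then u(x)^2 = 4*x**8 - 12*x**7 + 21*x**6 - 14*x**5 - 5*x**4 + 18*x**3 - 11*x**2 - 4*x + 4 and u'(x)^2 = 64*x**6 - 144*x**5 + 177*x**4 - 92*x**3 + 18*x**2 + 12*x + 1.
Integrate each monomial from 0 to 3 using ∫_0^3 c·x^n dx = c·3^(n+1)/(n+1):
  ∫_0^3 u(x)^2 dx = ∫_0^3 (4*x^8 - 12*x^7 + 21*x^6 - 14*x^5 - 5*x^4 + 18*x^3 - 11*x^2 - 4*x + 4) dx. Term by term:
    ∫_0^3 4*x^8 dx = 8748;  ∫_0^3 -12*x^7 dx = -19683/2;  ∫_0^3 21*x^6 dx = 6561;
    ∫_0^3 -14*x^5 dx = -1701;  ∫_0^3 -5*x^4 dx = -243;  ∫_0^3 18*x^3 dx = 729/2;
    ∫_0^3 -11*x^2 dx = -99;  ∫_0^3 -4*x dx = -18;  ∫_0^3 4 dx = 12.
  Sum: 8748 − 19683/2 + 6561 − 1701 − 243 + 729/2 − 99 − 18 + 12 = 3783.
  ∫_0^3 u'(x)^2 dx = ∫_0^3 (64*x^6 - 144*x^5 + 177*x^4 - 92*x^3 + 18*x^2 + 12*x + 1) dx. Term by term:
    ∫_0^3 64*x^6 dx = 139968/7;  ∫_0^3 -144*x^5 dx = -17496;  ∫_0^3 177*x^4 dx = 43011/5;
    ∫_0^3 -92*x^3 dx = -1863;  ∫_0^3 18*x^2 dx = 162;  ∫_0^3 12*x dx = 54;
    ∫_0^3 1 dx = 3.
  Sum: 139968/7 − 17496 + 43011/5 − 1863 + 162 + 54 + 3 = 331017/35.
Adding: ||u||_{H^1}^2 = 3783 + 331017/35 = 463422/35.


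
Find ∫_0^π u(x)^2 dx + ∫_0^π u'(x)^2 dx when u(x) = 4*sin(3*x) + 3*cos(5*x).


||u||_{H^1(0,π)}^2 = 197*π

u'(x) = -15*sin(5*x) + 12*cos(3*x).
Expand u² and (u')² and integrate term by term on (0, π), using: for integers n ≥ 1, ∫_0^π sin²(nx) dx = ∫_0^π cos²(nx) dx = π/2; for n ≠ n', ∫_0^π sin(nx)sin(n'x) dx = ∫_0^π cos(nx)cos(n'x) dx = 0; and by product-to-sum, ∫_0^π sin(nx)cos(n'x) dx = ½∫_0^π [sin((n+n')x) + sin((n−n')x)] dx, which is 0 when n+n' is even and 2n/(n²−n'²) when n+n' is odd (it need not vanish on (0, π)).
  u² squared terms: (3)²·∫cos(5x)² dx = 9·π/2 = 9*π/2;  (4)²·∫sin(3x)² dx = 16·π/2 = 8*π.
  u² cross terms: 2·(3)·(4)·∫cos(5x)·sin(3x) dx = 24·(0) = 0.
  So ∫_0^π u² dx = 9*π/2 + 8*π + 0 = 25*π/2.
  (u')² squared terms: (-15)²·∫sin(5x)² dx = 225·π/2 = 225*π/2;  (12)²·∫cos(3x)² dx = 144·π/2 = 72*π.
  (u')² cross terms: 2·(-15)·(12)·∫sin(5x)·cos(3x) dx = -360·(0) = 0.
  So ∫_0^π (u')² dx = 225*π/2 + 72*π + 0 = 369*π/2.
||u||_{H^1}^2 = (25*π/2) + (369*π/2) = 197*π.


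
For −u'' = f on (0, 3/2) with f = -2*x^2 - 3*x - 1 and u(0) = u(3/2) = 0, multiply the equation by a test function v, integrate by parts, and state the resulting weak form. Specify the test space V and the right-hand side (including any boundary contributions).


V = H^1_0(0, 3/2) (so v(0) = v(3/2) = 0); weak form: ∫_0^3/2 u'v' dx = ∫_0^3/2 (-2*x^2 - 3*x - 1) v dx for all v ∈ V.

Multiply both sides by a test function v and integrate from 0 to 3/2:
  ∫_0^3/2 −u''(x) v(x) dx = ∫_0^3/2 f(x) v(x) dx.
Integrate the LHS by parts once:
  ∫_0^3/2 −u'' v dx = −[u'(x) v(x)]_0^3/2 + ∫_0^3/2 u'(x) v'(x) dx.
Thus ∫_0^3/2 u'(x) v'(x) dx = ∫_0^3/2 f(x) v(x) dx + [u'(x) v(x)]_0^3/2.
Choose V so that boundary terms are either known or forced to vanish.
u is Dirichlet: u(0) = u(3/2) = 0. Let V = H^1_0(0, 3/2); then v(0) = v(3/2) = 0, and [u' v]_0^3/2 = 0.
Weak formulation: find u (satisfying any essential BC) such that ∫_0^3/2 u'(x) v'(x) dx = ∫_0^3/2 f v dx for all v ∈ V.
Substituting f(x) = -2*x^2 - 3*x - 1, the right-hand side is ∫_0^3/2 (-2*x^2 - 3*x - 1) v dx.


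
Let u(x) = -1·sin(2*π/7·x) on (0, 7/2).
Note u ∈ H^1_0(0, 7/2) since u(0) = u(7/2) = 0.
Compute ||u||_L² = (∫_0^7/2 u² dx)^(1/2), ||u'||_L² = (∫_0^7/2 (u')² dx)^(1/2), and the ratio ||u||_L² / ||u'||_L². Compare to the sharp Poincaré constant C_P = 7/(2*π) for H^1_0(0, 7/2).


||u||_L² / ||u'||_L² = 7/(2*π) = C_P.

u(x) = -1·sin(2*π/7·x), so u'(x) = -2*π*cos(2*π*x/7)/7.
Writing u(x) = A·sin(kπx/L) with A = -1 and k = 1, use ∫_0^L sin²(kπx/L) dx = L/2 and ∫_0^L cos²(kπx/L) dx = L/2.
u² = 1·sin²(2*π/7·x) and (u')² = 4*π^2/49·cos²(2*π/7·x), and each of sin², cos² integrates to L/2 = 7/4 over (0, 7/2).
∫_0^7/2 u² dx = 7/4, so ||u||_L² = sqrt(7)/2.
∫_0^7/2 (u')² dx = π^2/7, so ||u'||_L² = sqrt(7)*π/7.
Ratio ||u||_L² / ||u'||_L² = 7/(2*π).
Sharp Poincaré constant on H^1_0(0, 7/2) is C_P = L/π = 7/(2*π), achieved by sin(2*π/7·x).
This is the k = 1 eigenfunction (up to amplitude), so the ratio equals the sharp Poincaré constant exactly.


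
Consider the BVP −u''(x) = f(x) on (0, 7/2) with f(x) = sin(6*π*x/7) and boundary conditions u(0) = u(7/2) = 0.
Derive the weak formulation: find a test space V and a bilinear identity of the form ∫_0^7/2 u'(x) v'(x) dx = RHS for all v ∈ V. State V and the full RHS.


V = H^1_0(0, 7/2) (so v(0) = v(7/2) = 0); weak form: ∫_0^7/2 u'v' dx = ∫_0^7/2 (sin(6*π*x/7)) v dx for all v ∈ V.

Multiply both sides by a test function v and integrate from 0 to 7/2:
  ∫_0^7/2 −u''(x) v(x) dx = ∫_0^7/2 f(x) v(x) dx.
Integrate the LHS by parts once:
  ∫_0^7/2 −u'' v dx = −[u'(x) v(x)]_0^7/2 + ∫_0^7/2 u'(x) v'(x) dx.
Thus ∫_0^7/2 u'(x) v'(x) dx = ∫_0^7/2 f(x) v(x) dx + [u'(x) v(x)]_0^7/2.
Choose V so that boundary terms are either known or forced to vanish.
u is Dirichlet: u(0) = u(7/2) = 0. Let V = H^1_0(0, 7/2); then v(0) = v(7/2) = 0, and [u' v]_0^7/2 = 0.
Weak formulation: find u (satisfying any essential BC) such that ∫_0^7/2 u'(x) v'(x) dx = ∫_0^7/2 f v dx for all v ∈ V.
Substituting f(x) = sin(6*π*x/7), the right-hand side is ∫_0^7/2 (sin(6*π*x/7)) v dx.


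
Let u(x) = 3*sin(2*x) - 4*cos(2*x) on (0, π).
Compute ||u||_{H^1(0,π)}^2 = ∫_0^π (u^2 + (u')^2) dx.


||u||_{H^1(0,π)}^2 = 125*π/2

u'(x) = 8*sin(2*x) + 6*cos(2*x).
Expand u² and (u')² and integrate term by term on (0, π), using: for integers n ≥ 1, ∫_0^π sin²(nx) dx = ∫_0^π cos²(nx) dx = π/2; for n ≠ n', ∫_0^π sin(nx)sin(n'x) dx = ∫_0^π cos(nx)cos(n'x) dx = 0; and by product-to-sum, ∫_0^π sin(nx)cos(n'x) dx = ½∫_0^π [sin((n+n')x) + sin((n−n')x)] dx, which is 0 when n+n' is even and 2n/(n²−n'²) when n+n' is odd (it need not vanish on (0, π)).
  u² squared terms: (-4)²·∫cos(2x)² dx = 16·π/2 = 8*π;  (3)²·∫sin(2x)² dx = 9·π/2 = 9*π/2.
  u² cross terms: 2·(-4)·(3)·∫cos(2x)·sin(2x) dx = -24·(0) = 0.
  So ∫_0^π u² dx = 8*π + 9*π/2 + 0 = 25*π/2.
  (u')² squared terms: (6)²·∫cos(2x)² dx = 36·π/2 = 18*π;  (8)²·∫sin(2x)² dx = 64·π/2 = 32*π.
  (u')² cross terms: 2·(6)·(8)·∫cos(2x)·sin(2x) dx = 96·(0) = 0.
  So ∫_0^π (u')² dx = 18*π + 32*π + 0 = 50*π.
||u||_{H^1}^2 = (25*π/2) + (50*π) = 125*π/2.


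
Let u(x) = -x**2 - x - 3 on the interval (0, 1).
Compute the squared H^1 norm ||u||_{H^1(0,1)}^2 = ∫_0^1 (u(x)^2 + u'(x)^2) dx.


||u||_{H^1}^2 = 581/30

The H^1 norm (squared) on an interval (0, L) is
  ||u||_{H^1}^2 = ∫_0^L u(x)^2 dx + ∫_0^L u'(x)^2 dx.
Compute u'(x) = -2*x - 1.
Then u(x)^2 = x**4 + 2*x**3 + 7*x**2 + 6*x + 9 and u'(x)^2 = 4*x**2 + 4*x + 1.
Integrate each monomial from 0 to 1 using ∫_0^1 c·x^n dx = c·1^(n+1)/(n+1):
  ∫_0^1 u(x)^2 dx = ∫_0^1 (x^4 + 2*x^3 + 7*x^2 + 6*x + 9) dx. Term by term:
    ∫_0^1 x^4 dx = 1/5;  ∫_0^1 2*x^3 dx = 1/2;  ∫_0^1 7*x^2 dx = 7/3;
    ∫_0^1 6*x dx = 3;  ∫_0^1 9 dx = 9.
  Sum: 1/5 + 1/2 + 7/3 + 3 + 9 = 451/30.
  ∫_0^1 u'(x)^2 dx = ∫_0^1 (4*x^2 + 4*x + 1) dx. Term by term:
    ∫_0^1 4*x^2 dx = 4/3;  ∫_0^1 4*x dx = 2;  ∫_0^1 1 dx = 1.
  Sum: 4/3 + 2 + 1 = 13/3.
Adding: ||u||_{H^1}^2 = 451/30 + 13/3 = 581/30.


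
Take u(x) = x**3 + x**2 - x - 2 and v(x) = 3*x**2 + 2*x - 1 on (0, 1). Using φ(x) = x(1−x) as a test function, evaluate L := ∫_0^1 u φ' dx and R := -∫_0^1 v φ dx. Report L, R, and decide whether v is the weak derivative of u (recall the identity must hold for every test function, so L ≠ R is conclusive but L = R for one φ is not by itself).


LHS = -3/20, RHS = -3/20. Yes, v = u' weakly.

u(x) = x**3 + x**2 - x - 2, classical derivative u'(x) = 3*x**2 + 2*x - 1.
φ(x) = x(1−x), so φ'(x) = 1 - 2*x.
Note φ(0) = φ(1) = 0, so the boundary term u·φ vanishes.
LHS = ∫_0^1 u(x) φ'(x) dx = ∫_0^1 (-2*x^4 - x^3 + 3*x^2 + 3*x - 2) dx. Term by term:
  ∫_0^1 -2*x^4 dx = -2/5;  ∫_0^1 -x^3 dx = -1/4;  ∫_0^1 3*x^2 dx = 1;
  ∫_0^1 3*x dx = 3/2;  ∫_0^1 -2 dx = -2.
Sum: -2/5 − 1/4 + 1 + 3/2 − 2 = -3/20.
So LHS = -3/20.
∫_0^1 v(x) φ(x) dx = ∫_0^1 (-3*x^4 + x^3 + 3*x^2 - x) dx. Term by term:
  ∫_0^1 -3*x^4 dx = -3/5;  ∫_0^1 x^3 dx = 1/4;  ∫_0^1 3*x^2 dx = 1;
  ∫_0^1 -x dx = -1/2.
Sum: -3/5 + 1/4 + 1 − 1/2 = 3/20.
So RHS = -∫_0^1 v(x) φ(x) dx = -3/20.
LHS = RHS, so the identity holds for this test φ.
Moreover u is smooth here and v(x) = u'(x) = 3*x**2 + 2*x - 1 pointwise, so the identity holds for every test function. Hence v is the weak derivative of u.


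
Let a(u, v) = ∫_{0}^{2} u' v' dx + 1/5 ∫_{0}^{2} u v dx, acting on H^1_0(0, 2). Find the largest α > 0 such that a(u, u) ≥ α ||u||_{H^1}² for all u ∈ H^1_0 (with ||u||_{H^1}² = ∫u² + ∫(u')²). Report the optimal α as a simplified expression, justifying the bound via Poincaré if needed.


α = (4/5 + π^2)/(4 + π^2)

Coercivity of a(·,·) on H^1_0(0, 2) means a(u, u) ≥ α ||u||_{H^1}² for every u ∈ H^1_0.
The interval has length L = 2, and Poincaré/coercivity depend only on L. Here a(u, u) = ∫(u')² + (1/5)·∫u².
Here 0 < c = 1/5 < 1. The condition a(u,u) ≥ α||u||_{H^1}² reads (1−α)∫(u')² ≥ (α−c)∫u². Any admissible α is ≤ 1 (rapidly oscillating u have ∫u²/∫(u')² → 0), and α = 1 would force 0 ≥ (1−c)∫u², impossible since c < 1; so 1−α > 0. By the sharp Poincaré inequality on H^1_0 of an interval of length L, ∫(u')² ≥ (π/L)²∫u² with equality for the first sine mode sin(π(x−x₀)/L) (x₀ the left endpoint), so the inequality holds for all u iff (1−α)(π/L)² ≥ α − c, i.e. α ≤ ((π/L)² + c)/((π/L)² + 1) = (1 + c(L/π)²)/(1 + (L/π)²). With (π/L)² = π^2/4 and c = 1/5, the largest admissible constant is α = ((π/L)² + c)/((π/L)² + 1).
Simplifying, α = (4/5 + π^2)/(4 + π^2).


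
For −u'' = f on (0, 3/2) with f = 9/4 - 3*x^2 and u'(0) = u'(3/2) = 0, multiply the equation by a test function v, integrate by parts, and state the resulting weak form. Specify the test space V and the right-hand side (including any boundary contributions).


V = H^1(0, 3/2) (no boundary constraint on v; u is determined up to an additive constant); weak form: ∫_0^3/2 u'v' dx = ∫_0^3/2 (9/4 - 3*x^2) v dx for all v ∈ V.

Multiply both sides by a test function v and integrate from 0 to 3/2:
  ∫_0^3/2 −u''(x) v(x) dx = ∫_0^3/2 f(x) v(x) dx.
Integrate the LHS by parts once:
  ∫_0^3/2 −u'' v dx = −[u'(x) v(x)]_0^3/2 + ∫_0^3/2 u'(x) v'(x) dx.
Thus ∫_0^3/2 u'(x) v'(x) dx = ∫_0^3/2 f(x) v(x) dx + [u'(x) v(x)]_0^3/2.
Choose V so that boundary terms are either known or forced to vanish.
u has homogeneous Neumann: u'(0) = u'(3/2) = 0. So [u' v]_0^3/2 = 0·v(3/2) − 0·v(0) = 0 for any v; take V = H^1(0, 3/2).
Weak formulation: find u (satisfying any essential BC) such that ∫_0^3/2 u'(x) v'(x) dx = ∫_0^3/2 f v dx for all v ∈ V (homogeneous Neumann, so boundary terms vanish).
Substituting f(x) = 9/4 - 3*x^2, the right-hand side is ∫_0^3/2 (9/4 - 3*x^2) v dx.
Compatibility check (pure Neumann): taking v ≡ 1 ∈ V gives 0 = ∫_0^3/2 f dx + (0) − (0), i.e. ∫_0^3/2 f dx must equal u'(0) − u'(3/2) = 0. Indeed ∫_0^3/2 (9/4 - 3*x^2) dx = 0, so the data are compatible. The solution is then unique only up to an additive constant (fix it e.g. by requiring ∫_0^3/2 u dx = 0).


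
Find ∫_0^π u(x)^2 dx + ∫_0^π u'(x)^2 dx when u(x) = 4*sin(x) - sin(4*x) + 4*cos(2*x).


||u||_{H^1(0,π)}^2 = -320/3 + 129*π/2

u'(x) = -8*sin(2*x) + 4*cos(x) - 4*cos(4*x).
Expand u² and (u')² and integrate term by term on (0, π), using: for integers n ≥ 1, ∫_0^π sin²(nx) dx = ∫_0^π cos²(nx) dx = π/2; for n ≠ n', ∫_0^π sin(nx)sin(n'x) dx = ∫_0^π cos(nx)cos(n'x) dx = 0; and by product-to-sum, ∫_0^π sin(nx)cos(n'x) dx = ½∫_0^π [sin((n+n')x) + sin((n−n')x)] dx, which is 0 when n+n' is even and 2n/(n²−n'²) when n+n' is odd (it need not vanish on (0, π)).
  u² squared terms: (-1)²·∫sin(4x)² dx = 1·π/2 = π/2;  (4)²·∫cos(2x)² dx = 16·π/2 = 8*π;  (4)²·∫sin(x)² dx = 16·π/2 = 8*π.
  u² cross terms: 2·(-1)·(4)·∫sin(4x)·cos(2x) dx = -8·(0) = 0;  2·(-1)·(4)·∫sin(4x)·sin(x) dx = -8·(0) = 0;  2·(4)·(4)·∫cos(2x)·sin(x) dx = 32·(-2/3) = -64/3.
  So ∫_0^π u² dx = π/2 + 8*π + 8*π + 0 + 0 − 64/3 = -64/3 + 33*π/2.
  (u')² squared terms: (-8)²·∫sin(2x)² dx = 64·π/2 = 32*π;  (-4)²·∫cos(4x)² dx = 16·π/2 = 8*π;  (4)²·∫cos(x)² dx = 16·π/2 = 8*π.
  (u')² cross terms: 2·(-8)·(-4)·∫sin(2x)·cos(4x) dx = 64·(0) = 0;  2·(-8)·(4)·∫sin(2x)·cos(x) dx = -64·(4/3) = -256/3;  2·(-4)·(4)·∫cos(4x)·cos(x) dx = -32·(0) = 0.
  So ∫_0^π (u')² dx = 32*π + 8*π + 8*π + 0 − 256/3 + 0 = -256/3 + 48*π.
||u||_{H^1}^2 = (-64/3 + 33*π/2) + (-256/3 + 48*π) = -320/3 + 129*π/2.


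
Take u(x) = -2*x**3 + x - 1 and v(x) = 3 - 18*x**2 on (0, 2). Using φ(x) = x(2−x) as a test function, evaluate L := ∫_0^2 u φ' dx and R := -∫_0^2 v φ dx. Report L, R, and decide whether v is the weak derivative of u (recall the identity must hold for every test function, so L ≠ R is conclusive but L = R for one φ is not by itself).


LHS = 124/15, RHS = 124/5. No, v is not the weak derivative of u.

u(x) = -2*x**3 + x - 1, classical derivative u'(x) = 1 - 6*x**2.
φ(x) = x(2−x), so φ'(x) = 2 - 2*x.
Note φ(0) = φ(2) = 0, so the boundary term u·φ vanishes.
LHS = ∫_0^2 u(x) φ'(x) dx = ∫_0^2 (4*x^4 - 4*x^3 - 2*x^2 + 4*x - 2) dx. Term by term:
  ∫_0^2 4*x^4 dx = 128/5;  ∫_0^2 -4*x^3 dx = -16;  ∫_0^2 -2*x^2 dx = -16/3;
  ∫_0^2 4*x dx = 8;  ∫_0^2 -2 dx = -4.
Sum: 128/5 − 16 − 16/3 + 8 − 4 = 124/15.
So LHS = 124/15.
∫_0^2 v(x) φ(x) dx = ∫_0^2 (18*x^4 - 36*x^3 - 3*x^2 + 6*x) dx. Term by term:
  ∫_0^2 18*x^4 dx = 576/5;  ∫_0^2 -36*x^3 dx = -144;  ∫_0^2 -3*x^2 dx = -8;
  ∫_0^2 6*x dx = 12.
Sum: 576/5 − 144 − 8 + 12 = -124/5.
So RHS = -∫_0^2 v(x) φ(x) dx = 124/5.
LHS − RHS = -248/15 ≠ 0, so the identity fails.
(For a valid weak derivative the identity must hold for EVERY test function, in particular this one. The failure shows v is NOT the weak derivative of u.)
Correct weak derivative would be u'(x) = 1 - 6*x**2.


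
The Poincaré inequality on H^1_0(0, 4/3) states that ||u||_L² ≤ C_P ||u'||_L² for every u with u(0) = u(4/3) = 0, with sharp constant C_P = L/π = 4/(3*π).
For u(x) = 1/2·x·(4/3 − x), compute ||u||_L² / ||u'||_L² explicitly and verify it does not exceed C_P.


||u||_L² / ||u'||_L² = 2*sqrt(10)/15 < C_P = 4/(3*π).

u(x) = 1/2·x·(4/3 − x), so u'(x) = 2/3 - x.
u(x) = 1/2·x·(4/3 − x) vanishes at x = 0 and x = 4/3, so u ∈ H^1_0(0, 4/3). Differentiate via the product rule and integrate the resulting polynomials term by term.
  ∫_0^4/3 u² dx = ∫_0^4/3 (x^4/4 - 2*x^3/3 + 4*x^2/9) dx. Term by term:
    ∫_0^4/3 x^4/4 dx = 256/1215;  ∫_0^4/3 -2*x^3/3 dx = -128/243;  ∫_0^4/3 4*x^2/9 dx = 256/729.
  Sum: 256/1215 − 128/243 + 256/729 = 128/3645.
  ∫_0^4/3 (u')² dx = ∫_0^4/3 (x^2 - 4*x/3 + 4/9) dx. Term by term:
    ∫_0^4/3 x^2 dx = 64/81;  ∫_0^4/3 -4*x/3 dx = -32/27;  ∫_0^4/3 4/9 dx = 16/27.
  Sum: 64/81 − 32/27 + 16/27 = 16/81.
∫_0^4/3 u² dx = 128/3645, so ||u||_L² = 8*sqrt(10)/135.
∫_0^4/3 (u')² dx = 16/81, so ||u'||_L² = 4/9.
Ratio ||u||_L² / ||u'||_L² = 2*sqrt(10)/15.
Sharp Poincaré constant on H^1_0(0, 4/3) is C_P = L/π = 4/(3*π), achieved by sin(3*π/4·x).
A polynomial bump cannot attain the sharp Poincaré constant (only the first sine eigenfunction does), so the ratio is strictly less than C_P, consistent with ||u||_L² ≤ C_P ||u'||_L².


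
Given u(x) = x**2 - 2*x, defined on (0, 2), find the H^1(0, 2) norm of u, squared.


||u||_{H^1}^2 = 56/15

The H^1 norm (squared) on an interval (0, L) is
  ||u||_{H^1}^2 = ∫_0^L u(x)^2 dx + ∫_0^L u'(x)^2 dx.
Compute u'(x) = 2*x - 2.
Then u(x)^2 = x**4 - 4*x**3 + 4*x**2 and u'(x)^2 = 4*x**2 - 8*x + 4.
Integrate each monomial from 0 to 2 using ∫_0^2 c·x^n dx = c·2^(n+1)/(n+1):
  ∫_0^2 u(x)^2 dx = ∫_0^2 (x^4 - 4*x^3 + 4*x^2) dx. Term by term:
    ∫_0^2 x^4 dx = 32/5;  ∫_0^2 -4*x^3 dx = -16;  ∫_0^2 4*x^2 dx = 32/3.
  Sum: 32/5 − 16 + 32/3 = 16/15.
  ∫_0^2 u'(x)^2 dx = ∫_0^2 (4*x^2 - 8*x + 4) dx. Term by term:
    ∫_0^2 4*x^2 dx = 32/3;  ∫_0^2 -8*x dx = -16;  ∫_0^2 4 dx = 8.
  Sum: 32/3 − 16 + 8 = 8/3.
Adding: ||u||_{H^1}^2 = 16/15 + 8/3 = 56/15.


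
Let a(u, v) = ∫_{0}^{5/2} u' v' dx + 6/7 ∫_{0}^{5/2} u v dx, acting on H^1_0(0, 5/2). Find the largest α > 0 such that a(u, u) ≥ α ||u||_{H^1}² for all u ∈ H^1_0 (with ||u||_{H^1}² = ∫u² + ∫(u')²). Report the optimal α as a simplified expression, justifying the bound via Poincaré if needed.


α = 2*(75 + 14*π^2)/(7*(25 + 4*π^2))

Coercivity of a(·,·) on H^1_0(0, 5/2) means a(u, u) ≥ α ||u||_{H^1}² for every u ∈ H^1_0.
The interval has length L = 5/2, and Poincaré/coercivity depend only on L. Here a(u, u) = ∫(u')² + (6/7)·∫u².
Here 0 < c = 6/7 < 1. The condition a(u,u) ≥ α||u||_{H^1}² reads (1−α)∫(u')² ≥ (α−c)∫u². Any admissible α is ≤ 1 (rapidly oscillating u have ∫u²/∫(u')² → 0), and α = 1 would force 0 ≥ (1−c)∫u², impossible since c < 1; so 1−α > 0. By the sharp Poincaré inequality on H^1_0 of an interval of length L, ∫(u')² ≥ (π/L)²∫u² with equality for the first sine mode sin(π(x−x₀)/L) (x₀ the left endpoint), so the inequality holds for all u iff (1−α)(π/L)² ≥ α − c, i.e. α ≤ ((π/L)² + c)/((π/L)² + 1) = (1 + c(L/π)²)/(1 + (L/π)²). With (π/L)² = 4*π^2/25 and c = 6/7, the largest admissible constant is α = ((π/L)² + c)/((π/L)² + 1).
Simplifying, α = 2*(75 + 14*π^2)/(7*(25 + 4*π^2)).


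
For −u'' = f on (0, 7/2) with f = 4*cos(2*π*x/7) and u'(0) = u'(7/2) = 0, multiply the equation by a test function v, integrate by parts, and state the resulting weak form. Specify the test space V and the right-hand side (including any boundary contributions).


V = H^1(0, 7/2) (no boundary constraint on v; u is determined up to an additive constant); weak form: ∫_0^7/2 u'v' dx = ∫_0^7/2 (4*cos(2*π*x/7)) v dx for all v ∈ V.

Multiply both sides by a test function v and integrate from 0 to 7/2:
  ∫_0^7/2 −u''(x) v(x) dx = ∫_0^7/2 f(x) v(x) dx.
Integrate the LHS by parts once:
  ∫_0^7/2 −u'' v dx = −[u'(x) v(x)]_0^7/2 + ∫_0^7/2 u'(x) v'(x) dx.
Thus ∫_0^7/2 u'(x) v'(x) dx = ∫_0^7/2 f(x) v(x) dx + [u'(x) v(x)]_0^7/2.
Choose V so that boundary terms are either known or forced to vanish.
u has homogeneous Neumann: u'(0) = u'(7/2) = 0. So [u' v]_0^7/2 = 0·v(7/2) − 0·v(0) = 0 for any v; take V = H^1(0, 7/2).
Weak formulation: find u (satisfying any essential BC) such that ∫_0^7/2 u'(x) v'(x) dx = ∫_0^7/2 f v dx for all v ∈ V (homogeneous Neumann, so boundary terms vanish).
Substituting f(x) = 4*cos(2*π*x/7), the right-hand side is ∫_0^7/2 (4*cos(2*π*x/7)) v dx.
Compatibility check (pure Neumann): taking v ≡ 1 ∈ V gives 0 = ∫_0^7/2 f dx + (0) − (0), i.e. ∫_0^7/2 f dx must equal u'(0) − u'(7/2) = 0. Indeed ∫_0^7/2 (4*cos(2*π*x/7)) dx = 0, so the data are compatible. The solution is then unique only up to an additive constant (fix it e.g. by requiring ∫_0^7/2 u dx = 0).


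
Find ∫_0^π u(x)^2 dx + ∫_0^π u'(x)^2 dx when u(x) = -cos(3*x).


||u||_{H^1(0,π)}^2 = 5*π

u'(x) = 3*sin(3*x).
Expand u² and (u')² and integrate term by term on (0, π), using: for integers n ≥ 1, ∫_0^π sin²(nx) dx = ∫_0^π cos²(nx) dx = π/2; for n ≠ n', ∫_0^π sin(nx)sin(n'x) dx = ∫_0^π cos(nx)cos(n'x) dx = 0; and by product-to-sum, ∫_0^π sin(nx)cos(n'x) dx = ½∫_0^π [sin((n+n')x) + sin((n−n')x)] dx, which is 0 when n+n' is even and 2n/(n²−n'²) when n+n' is odd (it need not vanish on (0, π)).
  u² squared terms: (-1)²·∫cos(3x)² dx = 1·π/2 = π/2.
  So ∫_0^π u² dx = π/2.
  (u')² squared terms: (3)²·∫sin(3x)² dx = 9·π/2 = 9*π/2.
  So ∫_0^π (u')² dx = 9*π/2.
||u||_{H^1}^2 = (π/2) + (9*π/2) = 5*π.


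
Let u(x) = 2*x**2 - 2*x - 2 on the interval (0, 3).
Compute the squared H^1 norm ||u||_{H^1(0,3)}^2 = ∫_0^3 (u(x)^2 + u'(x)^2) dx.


||u||_{H^1}^2 = 642/5

The H^1 norm (squared) on an interval (0, L) is
  ||u||_{H^1}^2 = ∫_0^L u(x)^2 dx + ∫_0^L u'(x)^2 dx.
Compute u'(x) = 4*x - 2.
Then u(x)^2 = 4*x**4 - 8*x**3 - 4*x**2 + 8*x + 4 and u'(x)^2 = 16*x**2 - 16*x + 4.
Integrate each monomial from 0 to 3 using ∫_0^3 c·x^n dx = c·3^(n+1)/(n+1):
  ∫_0^3 u(x)^2 dx = ∫_0^3 (4*x^4 - 8*x^3 - 4*x^2 + 8*x + 4) dx. Term by term:
    ∫_0^3 4*x^4 dx = 972/5;  ∫_0^3 -8*x^3 dx = -162;  ∫_0^3 -4*x^2 dx = -36;
    ∫_0^3 8*x dx = 36;  ∫_0^3 4 dx = 12.
  Sum: 972/5 − 162 − 36 + 36 + 12 = 222/5.
  ∫_0^3 u'(x)^2 dx = ∫_0^3 (16*x^2 - 16*x + 4) dx. Term by term:
    ∫_0^3 16*x^2 dx = 144;  ∫_0^3 -16*x dx = -72;  ∫_0^3 4 dx = 12.
  Sum: 144 − 72 + 12 = 84.
Adding: ||u||_{H^1}^2 = 222/5 + 84 = 642/5.


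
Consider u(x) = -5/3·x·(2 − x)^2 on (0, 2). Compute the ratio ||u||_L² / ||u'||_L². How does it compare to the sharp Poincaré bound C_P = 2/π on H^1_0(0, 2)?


||u||_L² / ||u'||_L² = sqrt(14)/7 < C_P = 2/π.

u(x) = -5/3·x·(2 − x)^2, so u'(x) = -5*x^2 + 40*x/3 - 20/3.
u(x) = -5/3·x·(2 − x)^2 vanishes at x = 0 and x = 2, so u ∈ H^1_0(0, 2). Differentiate via the product rule and integrate the resulting polynomials term by term.
  ∫_0^2 u² dx = ∫_0^2 (25*x^6/9 - 200*x^5/9 + 200*x^4/3 - 800*x^3/9 + 400*x^2/9) dx. Term by term:
    ∫_0^2 25*x^6/9 dx = 3200/63;  ∫_0^2 -200*x^5/9 dx = -6400/27;  ∫_0^2 200*x^4/3 dx = 1280/3;
    ∫_0^2 -800*x^3/9 dx = -3200/9;  ∫_0^2 400*x^2/9 dx = 3200/27.
  Sum: 3200/63 − 6400/27 + 1280/3 − 3200/9 + 3200/27 = 640/189.
  ∫_0^2 (u')² dx = ∫_0^2 (25*x^4 - 400*x^3/3 + 2200*x^2/9 - 1600*x/9 + 400/9) dx. Term by term:
    ∫_0^2 25*x^4 dx = 160;  ∫_0^2 -400*x^3/3 dx = -1600/3;  ∫_0^2 2200*x^2/9 dx = 17600/27;
    ∫_0^2 -1600*x/9 dx = -3200/9;  ∫_0^2 400/9 dx = 800/9.
  Sum: 160 − 1600/3 + 17600/27 − 3200/9 + 800/9 = 320/27.
∫_0^2 u² dx = 640/189, so ||u||_L² = 8*sqrt(210)/63.
∫_0^2 (u')² dx = 320/27, so ||u'||_L² = 8*sqrt(15)/9.
Ratio ||u||_L² / ||u'||_L² = sqrt(14)/7.
Sharp Poincaré constant on H^1_0(0, 2) is C_P = L/π = 2/π, achieved by sin(π/2·x).
A polynomial bump cannot attain the sharp Poincaré constant (only the first sine eigenfunction does), so the ratio is strictly less than C_P, consistent with ||u||_L² ≤ C_P ||u'||_L².


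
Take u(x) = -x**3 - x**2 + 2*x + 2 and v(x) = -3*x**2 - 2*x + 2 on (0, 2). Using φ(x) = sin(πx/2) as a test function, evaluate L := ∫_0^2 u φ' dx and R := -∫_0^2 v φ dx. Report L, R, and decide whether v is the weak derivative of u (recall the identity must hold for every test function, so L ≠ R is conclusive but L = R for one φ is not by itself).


LHS = -96/π^3 + 24/π, RHS = -96/π^3 + 24/π. Yes, v = u' weakly.

u(x) = -x**3 - x**2 + 2*x + 2, classical derivative u'(x) = -3*x**2 - 2*x + 2.
φ(x) = sin(πx/2), so φ'(x) = π*cos(π*x/2)/2.
Note φ(0) = φ(2) = 0, so the boundary term u·φ vanishes.
LHS = ∫_0^2 u(x) φ'(x) dx = ∫_0^2 (-π*x^3*cos(π*x/2)/2 - π*x^2*cos(π*x/2)/2 + π*x*cos(π*x/2) + π*cos(π*x/2)) dx. Term by term:
  ∫_0^2 π*cos(π*x/2) dx = 0;  ∫_0^2 π*x*cos(π*x/2) dx = -8/π;  ∫_0^2 -π*x^2*cos(π*x/2)/2 dx = 8/π;
  ∫_0^2 -π*x^3*cos(π*x/2)/2 dx = -96/π^3 + 24/π.
Sum: 0 − 8/π + 8/π + -96/π^3 + 24/π = -96/π^3 + 24/π.
So LHS = -96/π^3 + 24/π.
∫_0^2 v(x) φ(x) dx = ∫_0^2 (-3*x^2*sin(π*x/2) - 2*x*sin(π*x/2) + 2*sin(π*x/2)) dx. Term by term:
  ∫_0^2 2*sin(π*x/2) dx = 8/π;  ∫_0^2 -3*x^2*sin(π*x/2) dx = -24/π + 96/π^3;  ∫_0^2 -2*x*sin(π*x/2) dx = -8/π.
Sum: 8/π + -24/π + 96/π^3 − 8/π = -24/π + 96/π^3.
So RHS = -∫_0^2 v(x) φ(x) dx = -96/π^3 + 24/π.
LHS = RHS, so the identity holds for this test φ.
Moreover u is smooth here and v(x) = u'(x) = -3*x**2 - 2*x + 2 pointwise, so the identity holds for every test function. Hence v is the weak derivative of u.


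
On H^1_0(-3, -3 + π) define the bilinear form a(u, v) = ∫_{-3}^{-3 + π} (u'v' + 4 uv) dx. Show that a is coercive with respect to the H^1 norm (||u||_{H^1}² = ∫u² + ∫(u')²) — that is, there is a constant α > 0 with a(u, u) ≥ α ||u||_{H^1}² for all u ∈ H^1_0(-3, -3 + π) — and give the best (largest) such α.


α = 1

Coercivity of a(·,·) on H^1_0(-3, -3 + π) means a(u, u) ≥ α ||u||_{H^1}² for every u ∈ H^1_0.
The interval has length L = π, and Poincaré/coercivity depend only on L. Here a(u, u) = ∫(u')² + (4)·∫u².
Here c = 4 ≥ 1, so a(u,u) = ∫(u')² + c∫u² ≥ ∫(u')² + ∫u² = ||u||_{H^1}², i.e. α = 1 works. No larger α is possible: a(u,u) ≥ α||u||_{H^1}² means (1−α)∫(u')² ≥ (α−c)∫u², and for the modes u_n = sin(nπ(x−x₀)/L) (x₀ the left endpoint) one has ∫u_n²/∫(u_n')² = (L/(nπ))² → 0, so a(u_n,u_n)/||u_n||_{H^1}² → 1. Hence the optimal constant is α = 1.
Therefore α = 1.


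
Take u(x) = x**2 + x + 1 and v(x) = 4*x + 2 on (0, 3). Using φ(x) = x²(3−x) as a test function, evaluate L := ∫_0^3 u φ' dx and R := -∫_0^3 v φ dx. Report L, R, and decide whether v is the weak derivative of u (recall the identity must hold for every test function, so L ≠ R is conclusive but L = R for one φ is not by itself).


LHS = -621/20, RHS = -621/10. No, v is not the weak derivative of u.

u(x) = x**2 + x + 1, classical derivative u'(x) = 2*x + 1.
φ(x) = x²(3−x), so φ'(x) = 3*x*(2 - x).
Note φ(0) = φ(3) = 0, so the boundary term u·φ vanishes.
LHS = ∫_0^3 u(x) φ'(x) dx = ∫_0^3 (-3*x^4 + 3*x^3 + 3*x^2 + 6*x) dx. Term by term:
  ∫_0^3 -3*x^4 dx = -729/5;  ∫_0^3 3*x^3 dx = 243/4;  ∫_0^3 3*x^2 dx = 27;
  ∫_0^3 6*x dx = 27.
Sum: -729/5 + 243/4 + 27 + 27 = -621/20.
So LHS = -621/20.
∫_0^3 v(x) φ(x) dx = ∫_0^3 (-4*x^4 + 10*x^3 + 6*x^2) dx. Term by term:
  ∫_0^3 -4*x^4 dx = -972/5;  ∫_0^3 10*x^3 dx = 405/2;  ∫_0^3 6*x^2 dx = 54.
Sum: -972/5 + 405/2 + 54 = 621/10.
So RHS = -∫_0^3 v(x) φ(x) dx = -621/10.
LHS − RHS = 621/20 ≠ 0, so the identity fails.
(For a valid weak derivative the identity must hold for EVERY test function, in particular this one. The failure shows v is NOT the weak derivative of u.)
Correct weak derivative would be u'(x) = 2*x + 1.


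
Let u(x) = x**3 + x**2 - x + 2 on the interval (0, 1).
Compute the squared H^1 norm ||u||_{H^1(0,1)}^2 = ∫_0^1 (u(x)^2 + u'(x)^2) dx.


||u||_{H^1}^2 = 1591/210

The H^1 norm (squared) on an interval (0, L) is
  ||u||_{H^1}^2 = ∫_0^L u(x)^2 dx + ∫_0^L u'(x)^2 dx.
Compute u'(x) = 3*x**2 + 2*x - 1.
Then u(x)^2 = x**6 + 2*x**5 - x**4 + 2*x**3 + 5*x**2 - 4*x + 4 and u'(x)^2 = 9*x**4 + 12*x**3 - 2*x**2 - 4*x + 1.
Integrate each monomial from 0 to 1 using ∫_0^1 c·x^n dx = c·1^(n+1)/(n+1):
  ∫_0^1 u(x)^2 dx = ∫_0^1 (x^6 + 2*x^5 - x^4 + 2*x^3 + 5*x^2 - 4*x + 4) dx. Term by term:
    ∫_0^1 x^6 dx = 1/7;  ∫_0^1 2*x^5 dx = 1/3;  ∫_0^1 -x^4 dx = -1/5;
    ∫_0^1 2*x^3 dx = 1/2;  ∫_0^1 5*x^2 dx = 5/3;  ∫_0^1 -4*x dx = -2;
    ∫_0^1 4 dx = 4.
  Sum: 1/7 + 1/3 − 1/5 + 1/2 + 5/3 − 2 + 4 = 311/70.
  ∫_0^1 u'(x)^2 dx = ∫_0^1 (9*x^4 + 12*x^3 - 2*x^2 - 4*x + 1) dx. Term by term:
    ∫_0^1 9*x^4 dx = 9/5;  ∫_0^1 12*x^3 dx = 3;  ∫_0^1 -2*x^2 dx = -2/3;
    ∫_0^1 -4*x dx = -2;  ∫_0^1 1 dx = 1.
  Sum: 9/5 + 3 − 2/3 − 2 + 1 = 47/15.
Adding: ||u||_{H^1}^2 = 311/70 + 47/15 = 1591/210.


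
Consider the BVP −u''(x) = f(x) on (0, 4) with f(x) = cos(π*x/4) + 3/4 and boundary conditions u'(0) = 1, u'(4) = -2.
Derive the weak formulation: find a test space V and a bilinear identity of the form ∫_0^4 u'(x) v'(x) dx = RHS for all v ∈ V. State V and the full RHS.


V = H^1(0, 4) (v unrestricted at boundary; u is determined up to an additive constant); weak form: ∫_0^4 u'v' dx = ∫_0^4 (cos(π*x/4) + 3/4) v dx − 2·v(4) − v(0) for all v ∈ V.

Multiply both sides by a test function v and integrate from 0 to 4:
  ∫_0^4 −u''(x) v(x) dx = ∫_0^4 f(x) v(x) dx.
Integrate the LHS by parts once:
  ∫_0^4 −u'' v dx = −[u'(x) v(x)]_0^4 + ∫_0^4 u'(x) v'(x) dx.
Thus ∫_0^4 u'(x) v'(x) dx = ∫_0^4 f(x) v(x) dx + [u'(x) v(x)]_0^4.
Choose V so that boundary terms are either known or forced to vanish.
u has inhomogeneous Neumann u'(0) = 1, u'(4) = -2. [u' v]_0^4 = (-2)·v(4) − (1)·v(0) = − 2·v(4) − v(0). Take V = H^1(0, 4); boundary term becomes part of RHS.
Weak formulation: find u (satisfying any essential BC) such that ∫_0^4 u'(x) v'(x) dx = ∫_0^4 f v dx − 2·v(4) − v(0) for all v ∈ V (Neumann data are natural BCs: they enter the RHS as boundary terms).
Substituting f(x) = cos(π*x/4) + 3/4, the right-hand side is ∫_0^4 (cos(π*x/4) + 3/4) v dx − 2·v(4) − v(0).
Compatibility check (pure Neumann): taking v ≡ 1 ∈ V gives 0 = ∫_0^4 f dx + (-2) − (1), i.e. ∫_0^4 f dx must equal u'(0) − u'(4) = 3. Indeed ∫_0^4 (cos(π*x/4) + 3/4) dx = 3, so the data are compatible. The solution is then unique only up to an additive constant (fix it e.g. by requiring ∫_0^4 u dx = 0).


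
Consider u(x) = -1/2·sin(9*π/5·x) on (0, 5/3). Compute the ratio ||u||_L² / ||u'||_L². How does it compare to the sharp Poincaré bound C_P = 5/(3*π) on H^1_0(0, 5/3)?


||u||_L² / ||u'||_L² = 5/(9*π) < C_P = 5/(3*π).

u(x) = -1/2·sin(9*π/5·x), so u'(x) = -9*π*cos(9*π*x/5)/10.
Writing u(x) = A·sin(kπx/L) with A = -1/2 and k = 3, use ∫_0^L sin²(kπx/L) dx = L/2 and ∫_0^L cos²(kπx/L) dx = L/2.
u² = 1/4·sin²(9*π/5·x) and (u')² = 81*π^2/100·cos²(9*π/5·x), and each of sin², cos² integrates to L/2 = 5/6 over (0, 5/3).
∫_0^5/3 u² dx = 5/24, so ||u||_L² = sqrt(30)/12.
∫_0^5/3 (u')² dx = 27*π^2/40, so ||u'||_L² = 3*sqrt(30)*π/20.
Ratio ||u||_L² / ||u'||_L² = 5/(9*π).
Sharp Poincaré constant on H^1_0(0, 5/3) is C_P = L/π = 5/(3*π), achieved by sin(3*π/5·x).
This is the k = 3 harmonic; the ratio L/(kπ) is strictly less than C_P = L/π, consistent with the sharp inequality ||u||_L² ≤ C_P ||u'||_L².


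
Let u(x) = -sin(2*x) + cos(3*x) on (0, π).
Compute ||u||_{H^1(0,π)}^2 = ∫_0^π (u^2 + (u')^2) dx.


||u||_{H^1(0,π)}^2 = 16 + 15*π/2

u'(x) = -3*sin(3*x) - 2*cos(2*x).
Expand u² and (u')² and integrate term by term on (0, π), using: for integers n ≥ 1, ∫_0^π sin²(nx) dx = ∫_0^π cos²(nx) dx = π/2; for n ≠ n', ∫_0^π sin(nx)sin(n'x) dx = ∫_0^π cos(nx)cos(n'x) dx = 0; and by product-to-sum, ∫_0^π sin(nx)cos(n'x) dx = ½∫_0^π [sin((n+n')x) + sin((n−n')x)] dx, which is 0 when n+n' is even and 2n/(n²−n'²) when n+n' is odd (it need not vanish on (0, π)).
  u² squared terms: (-1)²·∫sin(2x)² dx = 1·π/2 = π/2;  (1)²·∫cos(3x)² dx = 1·π/2 = π/2.
  u² cross terms: 2·(-1)·(1)·∫sin(2x)·cos(3x) dx = -2·(-4/5) = 8/5.
  So ∫_0^π u² dx = π/2 + π/2 + 8/5 = 8/5 + π.
  (u')² squared terms: (-3)²·∫sin(3x)² dx = 9·π/2 = 9*π/2;  (-2)²·∫cos(2x)² dx = 4·π/2 = 2*π.
  (u')² cross terms: 2·(-3)·(-2)·∫sin(3x)·cos(2x) dx = 12·(6/5) = 72/5.
  So ∫_0^π (u')² dx = 9*π/2 + 2*π + 72/5 = 72/5 + 13*π/2.
||u||_{H^1}^2 = (8/5 + π) + (72/5 + 13*π/2) = 16 + 15*π/2.


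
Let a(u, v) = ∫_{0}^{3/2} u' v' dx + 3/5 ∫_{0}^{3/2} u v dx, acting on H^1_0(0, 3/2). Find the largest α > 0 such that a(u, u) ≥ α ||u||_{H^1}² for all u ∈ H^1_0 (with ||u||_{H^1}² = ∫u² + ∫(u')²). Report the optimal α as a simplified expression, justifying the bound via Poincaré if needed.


α = (27 + 20*π^2)/(5*(9 + 4*π^2))

Coercivity of a(·,·) on H^1_0(0, 3/2) means a(u, u) ≥ α ||u||_{H^1}² for every u ∈ H^1_0.
The interval has length L = 3/2, and Poincaré/coercivity depend only on L. Here a(u, u) = ∫(u')² + (3/5)·∫u².
Here 0 < c = 3/5 < 1. The condition a(u,u) ≥ α||u||_{H^1}² reads (1−α)∫(u')² ≥ (α−c)∫u². Any admissible α is ≤ 1 (rapidly oscillating u have ∫u²/∫(u')² → 0), and α = 1 would force 0 ≥ (1−c)∫u², impossible since c < 1; so 1−α > 0. By the sharp Poincaré inequality on H^1_0 of an interval of length L, ∫(u')² ≥ (π/L)²∫u² with equality for the first sine mode sin(π(x−x₀)/L) (x₀ the left endpoint), so the inequality holds for all u iff (1−α)(π/L)² ≥ α − c, i.e. α ≤ ((π/L)² + c)/((π/L)² + 1) = (1 + c(L/π)²)/(1 + (L/π)²). With (π/L)² = 4*π^2/9 and c = 3/5, the largest admissible constant is α = ((π/L)² + c)/((π/L)² + 1).
Simplifying, α = (27 + 20*π^2)/(5*(9 + 4*π^2)).


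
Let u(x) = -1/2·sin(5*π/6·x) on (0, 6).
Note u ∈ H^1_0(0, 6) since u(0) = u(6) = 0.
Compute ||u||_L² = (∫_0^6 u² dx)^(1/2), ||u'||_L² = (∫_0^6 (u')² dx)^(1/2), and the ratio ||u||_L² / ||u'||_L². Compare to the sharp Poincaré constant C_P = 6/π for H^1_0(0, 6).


||u||_L² / ||u'||_L² = 6/(5*π) < C_P = 6/π.

u(x) = -1/2·sin(5*π/6·x), so u'(x) = -5*π*cos(5*π*x/6)/12.
Writing u(x) = A·sin(kπx/L) with A = -1/2 and k = 5, use ∫_0^L sin²(kπx/L) dx = L/2 and ∫_0^L cos²(kπx/L) dx = L/2.
u² = 1/4·sin²(5*π/6·x) and (u')² = 25*π^2/144·cos²(5*π/6·x), and each of sin², cos² integrates to L/2 = 3 over (0, 6).
∫_0^6 u² dx = 3/4, so ||u||_L² = sqrt(3)/2.
∫_0^6 (u')² dx = 25*π^2/48, so ||u'||_L² = 5*sqrt(3)*π/12.
Ratio ||u||_L² / ||u'||_L² = 6/(5*π).
Sharp Poincaré constant on H^1_0(0, 6) is C_P = L/π = 6/π, achieved by sin(π/6·x).
This is the k = 5 harmonic; the ratio L/(kπ) is strictly less than C_P = L/π, consistent with the sharp inequality ||u||_L² ≤ C_P ||u'||_L².


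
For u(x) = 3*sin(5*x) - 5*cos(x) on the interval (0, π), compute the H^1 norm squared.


||u||_{H^1(0,π)}^2 = 142*π

u'(x) = 5*sin(x) + 15*cos(5*x).
Expand u² and (u')² and integrate term by term on (0, π), using: for integers n ≥ 1, ∫_0^π sin²(nx) dx = ∫_0^π cos²(nx) dx = π/2; for n ≠ n', ∫_0^π sin(nx)sin(n'x) dx = ∫_0^π cos(nx)cos(n'x) dx = 0; and by product-to-sum, ∫_0^π sin(nx)cos(n'x) dx = ½∫_0^π [sin((n+n')x) + sin((n−n')x)] dx, which is 0 when n+n' is even and 2n/(n²−n'²) when n+n' is odd (it need not vanish on (0, π)).
  u² squared terms: (-5)²·∫cos(x)² dx = 25·π/2 = 25*π/2;  (3)²·∫sin(5x)² dx = 9·π/2 = 9*π/2.
  u² cross terms: 2·(-5)·(3)·∫cos(x)·sin(5x) dx = -30·(0) = 0.
  So ∫_0^π u² dx = 25*π/2 + 9*π/2 + 0 = 17*π.
  (u')² squared terms: (5)²·∫sin(x)² dx = 25·π/2 = 25*π/2;  (15)²·∫cos(5x)² dx = 225·π/2 = 225*π/2.
  (u')² cross terms: 2·(5)·(15)·∫sin(x)·cos(5x) dx = 150·(0) = 0.
  So ∫_0^π (u')² dx = 25*π/2 + 225*π/2 + 0 = 125*π.
||u||_{H^1}^2 = (17*π) + (125*π) = 142*π.


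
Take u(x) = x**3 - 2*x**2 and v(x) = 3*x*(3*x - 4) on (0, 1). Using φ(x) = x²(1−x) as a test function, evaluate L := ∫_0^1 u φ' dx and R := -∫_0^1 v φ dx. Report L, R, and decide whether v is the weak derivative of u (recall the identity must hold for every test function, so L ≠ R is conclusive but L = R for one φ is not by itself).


LHS = 1/10, RHS = 3/10. No, v is not the weak derivative of u.

u(x) = x**3 - 2*x**2, classical derivative u'(x) = 3*x**2 - 4*x.
φ(x) = x²(1−x), so φ'(x) = x*(2 - 3*x).
Note φ(0) = φ(1) = 0, so the boundary term u·φ vanishes.
LHS = ∫_0^1 u(x) φ'(x) dx = ∫_0^1 (-3*x^5 + 8*x^4 - 4*x^3) dx. Term by term:
  ∫_0^1 -3*x^5 dx = -1/2;  ∫_0^1 8*x^4 dx = 8/5;  ∫_0^1 -4*x^3 dx = -1.
Sum: -1/2 + 8/5 − 1 = 1/10.
So LHS = 1/10.
∫_0^1 v(x) φ(x) dx = ∫_0^1 (-9*x^5 + 21*x^4 - 12*x^3) dx. Term by term:
  ∫_0^1 -9*x^5 dx = -3/2;  ∫_0^1 21*x^4 dx = 21/5;  ∫_0^1 -12*x^3 dx = -3.
Sum: -3/2 + 21/5 − 3 = -3/10.
So RHS = -∫_0^1 v(x) φ(x) dx = 3/10.
LHS − RHS = -1/5 ≠ 0, so the identity fails.
(For a valid weak derivative the identity must hold for EVERY test function, in particular this one. The failure shows v is NOT the weak derivative of u.)
Correct weak derivative would be u'(x) = 3*x**2 - 4*x.
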